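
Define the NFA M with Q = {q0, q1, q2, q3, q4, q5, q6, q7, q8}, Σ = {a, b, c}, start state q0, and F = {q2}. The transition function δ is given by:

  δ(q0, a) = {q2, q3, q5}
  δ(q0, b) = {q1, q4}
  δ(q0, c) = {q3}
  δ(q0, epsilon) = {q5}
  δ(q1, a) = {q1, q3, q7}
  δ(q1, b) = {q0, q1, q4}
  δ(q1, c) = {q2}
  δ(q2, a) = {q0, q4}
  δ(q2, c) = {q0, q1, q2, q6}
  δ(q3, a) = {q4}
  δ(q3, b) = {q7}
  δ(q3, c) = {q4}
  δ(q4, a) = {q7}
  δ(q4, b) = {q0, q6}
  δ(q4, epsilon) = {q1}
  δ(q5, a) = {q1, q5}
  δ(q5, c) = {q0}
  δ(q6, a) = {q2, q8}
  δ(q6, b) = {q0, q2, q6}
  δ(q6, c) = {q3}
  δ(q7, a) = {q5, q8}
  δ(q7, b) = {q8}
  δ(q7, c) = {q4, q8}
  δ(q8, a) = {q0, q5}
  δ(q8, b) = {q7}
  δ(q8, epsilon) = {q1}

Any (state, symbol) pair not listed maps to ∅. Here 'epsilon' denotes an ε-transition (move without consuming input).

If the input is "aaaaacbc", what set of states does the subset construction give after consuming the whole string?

{q0, q1, q2, q3, q4, q5, q6, q8}

Start: ε-closure({q0}) = {q0, q5}.
Read 'a': q0→{q2, q3, q5}, q5→{q1, q5}; now {q1, q2, q3, q5}.
Read 'a': q1→{q1, q3, q7}, q2→{q0, q4}, q3→{q4}, q5→{q1, q5}; now {q0, q1, q3, q4, q5, q7}.
Read 'a': q0→{q2, q3, q5}, q1→{q1, q3, q7}, q3→{q4}, q4→{q7}, q5→{q1, q5}, q7→{q5, q8}; now {q1, q2, q3, q4, q5, q7, q8}.
Read 'a': q1→{q1, q3, q7}, q2→{q0, q4}, q3→{q4}, q4→{q7}, q5→{q1, q5}, q7→{q5, q8}, q8→{q0, q5}; now {q0, q1, q3, q4, q5, q7, q8}.
Read 'a': q0→{q2, q3, q5}, q1→{q1, q3, q7}, q3→{q4}, q4→{q7}, q5→{q1, q5}, q7→{q5, q8}, q8→{q0, q5}; now {q0, q1, q2, q3, q4, q5, q7, q8}.
Read 'c': q0→{q3}, q1→{q2}, q2→{q0, q1, q2, q6}, q3→{q4}, q4→∅, q5→{q0}, q7→{q4, q8}, q8→∅; union {q0, q1, q2, q3, q4, q6, q8}; ε-closure = {q0, q1, q2, q3, q4, q5, q6, q8}.
Read 'b': q0→{q1, q4}, q1→{q0, q1, q4}, q2→∅, q3→{q7}, q4→{q0, q6}, q5→∅, q6→{q0, q2, q6}, q8→{q7}; union {q0, q1, q2, q4, q6, q7}; ε-closure = {q0, q1, q2, q4, q5, q6, q7}.
Read 'c': q0→{q3}, q1→{q2}, q2→{q0, q1, q2, q6}, q4→∅, q5→{q0}, q6→{q3}, q7→{q4, q8}; union {q0, q1, q2, q3, q4, q6, q8}; ε-closure = {q0, q1, q2, q3, q4, q5, q6, q8}.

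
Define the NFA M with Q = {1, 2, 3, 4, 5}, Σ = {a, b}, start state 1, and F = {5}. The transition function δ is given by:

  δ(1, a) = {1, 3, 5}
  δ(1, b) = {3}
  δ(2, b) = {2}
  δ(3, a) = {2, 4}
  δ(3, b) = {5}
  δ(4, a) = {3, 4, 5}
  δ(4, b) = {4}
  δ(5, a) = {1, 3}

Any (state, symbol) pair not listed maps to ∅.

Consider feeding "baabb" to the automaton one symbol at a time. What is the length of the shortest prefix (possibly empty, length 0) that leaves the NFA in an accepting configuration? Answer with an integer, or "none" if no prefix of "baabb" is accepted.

3

Start in {1}.
Read 'b': 1→{3}; now {3}.
Read 'a': 3→{2, 4}; now {2, 4}.
Read 'a': 2→∅, 4→{3, 4, 5}; now {3, 4, 5}.
None of the earlier sets intersect F, but {3, 4, 5} does.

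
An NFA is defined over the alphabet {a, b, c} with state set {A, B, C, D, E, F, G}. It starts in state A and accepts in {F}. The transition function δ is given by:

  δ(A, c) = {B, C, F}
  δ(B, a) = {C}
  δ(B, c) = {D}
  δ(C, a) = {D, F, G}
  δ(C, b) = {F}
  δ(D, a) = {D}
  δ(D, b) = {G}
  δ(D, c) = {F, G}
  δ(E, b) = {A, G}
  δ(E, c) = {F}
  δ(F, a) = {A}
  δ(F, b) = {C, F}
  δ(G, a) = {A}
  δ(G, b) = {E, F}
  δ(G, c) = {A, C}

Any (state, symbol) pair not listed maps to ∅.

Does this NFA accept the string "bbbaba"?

Start in {A}.
Read 'b': {A} → ∅.
The set is empty and remains empty for the remaining 5 symbols.
The final set ∅ contains no accepting state.

No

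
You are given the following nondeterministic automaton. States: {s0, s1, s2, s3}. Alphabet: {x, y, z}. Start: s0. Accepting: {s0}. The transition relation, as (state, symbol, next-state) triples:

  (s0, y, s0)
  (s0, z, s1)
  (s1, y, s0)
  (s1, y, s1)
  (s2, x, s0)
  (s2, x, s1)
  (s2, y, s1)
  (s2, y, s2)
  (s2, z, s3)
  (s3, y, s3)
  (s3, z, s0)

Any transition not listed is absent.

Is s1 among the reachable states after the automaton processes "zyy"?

Yes

Start in {s0}.
Read 'z': s0→{s1}; now {s1}.
Read 'y': s1→{s0, s1}; now {s0, s1}.
Read 'y': s0→{s0}, s1→{s0, s1}; now {s0, s1}.
State s1 is in {s0, s1}.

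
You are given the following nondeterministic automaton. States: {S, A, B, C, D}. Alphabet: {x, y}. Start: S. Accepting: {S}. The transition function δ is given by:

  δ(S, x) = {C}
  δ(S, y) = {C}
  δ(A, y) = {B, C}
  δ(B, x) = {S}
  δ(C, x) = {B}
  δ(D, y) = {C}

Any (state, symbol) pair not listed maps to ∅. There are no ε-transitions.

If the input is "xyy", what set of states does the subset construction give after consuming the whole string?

∅

Start in {S}.
Read 'x': S→{C}; now {C}.
Read 'y': C→∅; now ∅.
The set is empty and remains empty for the remaining 1 symbol.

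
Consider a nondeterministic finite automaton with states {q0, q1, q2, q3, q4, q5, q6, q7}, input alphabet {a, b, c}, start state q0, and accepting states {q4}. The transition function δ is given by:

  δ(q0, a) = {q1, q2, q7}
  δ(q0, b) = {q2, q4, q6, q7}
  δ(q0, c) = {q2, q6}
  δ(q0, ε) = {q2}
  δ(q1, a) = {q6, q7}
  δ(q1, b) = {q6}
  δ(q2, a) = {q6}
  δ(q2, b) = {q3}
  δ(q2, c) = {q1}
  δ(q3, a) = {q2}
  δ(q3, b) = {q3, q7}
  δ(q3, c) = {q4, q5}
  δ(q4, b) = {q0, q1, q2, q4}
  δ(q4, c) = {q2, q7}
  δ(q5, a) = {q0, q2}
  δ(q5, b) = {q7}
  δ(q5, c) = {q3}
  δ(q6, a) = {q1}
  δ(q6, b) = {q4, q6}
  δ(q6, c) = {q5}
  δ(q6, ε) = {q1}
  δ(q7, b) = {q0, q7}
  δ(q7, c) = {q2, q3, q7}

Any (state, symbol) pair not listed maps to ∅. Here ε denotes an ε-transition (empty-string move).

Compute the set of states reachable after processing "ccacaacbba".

Start: ε-closure({q0}) = {q0, q2}.
Read 'c': q0→{q2, q6}, q2→{q1}; now {q1, q2, q6}.
Read 'c': q1→∅, q2→{q1}, q6→{q5}; now {q1, q5}.
Read 'a': q1→{q6, q7}, q5→{q0, q2}; union {q0, q2, q6, q7}; ε-closure = {q0, q1, q2, q6, q7}.
Read 'c': q0→{q2, q6}, q1→∅, q2→{q1}, q6→{q5}, q7→{q2, q3, q7}; now {q1, q2, q3, q5, q6, q7}.
Read 'a': q1→{q6, q7}, q2→{q6}, q3→{q2}, q5→{q0, q2}, q6→{q1}, q7→∅; now {q0, q1, q2, q6, q7}.
Read 'a': q0→{q1, q2, q7}, q1→{q6, q7}, q2→{q6}, q6→{q1}, q7→∅; now {q1, q2, q6, q7}.
Read 'c': q1→∅, q2→{q1}, q6→{q5}, q7→{q2, q3, q7}; now {q1, q2, q3, q5, q7}.
Read 'b': q1→{q6}, q2→{q3}, q3→{q3, q7}, q5→{q7}, q7→{q0, q7}; union {q0, q3, q6, q7}; ε-closure = {q0, q1, q2, q3, q6, q7}.
Read 'b': q0→{q2, q4, q6, q7}, q1→{q6}, q2→{q3}, q3→{q3, q7}, q6→{q4, q6}, q7→{q0, q7}; union {q0, q2, q3, q4, q6, q7}; ε-closure = {q0, q1, q2, q3, q4, q6, q7}.
Read 'a': q0→{q1, q2, q7}, q1→{q6, q7}, q2→{q6}, q3→{q2}, q4→∅, q6→{q1}, q7→∅; now {q1, q2, q6, q7}.

{q1, q2, q6, q7}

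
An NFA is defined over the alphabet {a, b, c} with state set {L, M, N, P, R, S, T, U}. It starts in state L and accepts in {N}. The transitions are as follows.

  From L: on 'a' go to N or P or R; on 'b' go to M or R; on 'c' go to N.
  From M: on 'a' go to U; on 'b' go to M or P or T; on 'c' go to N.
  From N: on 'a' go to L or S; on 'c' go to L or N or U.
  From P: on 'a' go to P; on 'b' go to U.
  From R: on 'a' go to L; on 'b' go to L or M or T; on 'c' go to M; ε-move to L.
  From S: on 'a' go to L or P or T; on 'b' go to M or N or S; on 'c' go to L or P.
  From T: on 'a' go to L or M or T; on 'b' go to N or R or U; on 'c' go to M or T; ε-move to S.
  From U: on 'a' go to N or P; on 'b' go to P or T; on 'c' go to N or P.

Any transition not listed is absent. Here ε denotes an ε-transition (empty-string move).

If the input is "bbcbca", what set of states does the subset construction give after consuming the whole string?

{L, M, N, P, R, S, T, U}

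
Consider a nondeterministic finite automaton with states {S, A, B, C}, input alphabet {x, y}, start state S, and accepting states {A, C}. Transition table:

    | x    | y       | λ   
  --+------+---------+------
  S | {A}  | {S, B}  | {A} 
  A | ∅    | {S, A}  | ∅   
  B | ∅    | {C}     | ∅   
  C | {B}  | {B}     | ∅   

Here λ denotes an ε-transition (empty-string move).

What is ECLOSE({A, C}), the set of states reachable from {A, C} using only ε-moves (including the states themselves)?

{A, C}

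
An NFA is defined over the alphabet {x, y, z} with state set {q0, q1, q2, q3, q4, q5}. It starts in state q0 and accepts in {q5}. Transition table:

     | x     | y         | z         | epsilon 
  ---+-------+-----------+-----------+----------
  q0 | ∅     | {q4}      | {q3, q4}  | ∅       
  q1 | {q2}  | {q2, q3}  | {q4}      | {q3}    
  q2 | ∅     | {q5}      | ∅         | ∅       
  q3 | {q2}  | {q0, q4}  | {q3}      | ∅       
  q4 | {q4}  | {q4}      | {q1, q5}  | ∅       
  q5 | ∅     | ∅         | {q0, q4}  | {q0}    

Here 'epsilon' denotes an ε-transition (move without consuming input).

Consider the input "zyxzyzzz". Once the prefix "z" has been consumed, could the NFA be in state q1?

Start in {q0}.
Read 'z': {q0} → {q3, q4}.
State q1 is not in {q3, q4}.

No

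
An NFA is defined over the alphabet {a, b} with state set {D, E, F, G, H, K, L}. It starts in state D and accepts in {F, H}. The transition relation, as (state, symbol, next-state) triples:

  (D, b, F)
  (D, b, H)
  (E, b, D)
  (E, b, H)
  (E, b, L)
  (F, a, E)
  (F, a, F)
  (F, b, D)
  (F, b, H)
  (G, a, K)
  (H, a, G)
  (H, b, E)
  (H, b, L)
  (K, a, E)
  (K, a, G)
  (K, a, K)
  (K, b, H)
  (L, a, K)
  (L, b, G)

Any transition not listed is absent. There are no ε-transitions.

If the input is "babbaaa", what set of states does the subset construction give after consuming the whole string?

{E, F, G, K}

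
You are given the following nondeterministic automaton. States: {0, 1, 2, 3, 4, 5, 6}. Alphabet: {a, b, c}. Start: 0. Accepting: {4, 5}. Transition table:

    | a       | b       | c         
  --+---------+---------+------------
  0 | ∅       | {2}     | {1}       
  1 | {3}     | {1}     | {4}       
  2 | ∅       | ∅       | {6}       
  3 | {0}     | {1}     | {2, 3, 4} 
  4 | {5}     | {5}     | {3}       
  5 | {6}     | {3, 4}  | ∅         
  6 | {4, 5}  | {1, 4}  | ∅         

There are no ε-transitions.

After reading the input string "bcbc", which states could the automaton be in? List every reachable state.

Start in {0}.
Read 'b': 0→{2}; now {2}.
Read 'c': 2→{6}; now {6}.
Read 'b': 6→{1, 4}; now {1, 4}.
Read 'c': 1→{4}, 4→{3}; now {3, 4}.

{3, 4}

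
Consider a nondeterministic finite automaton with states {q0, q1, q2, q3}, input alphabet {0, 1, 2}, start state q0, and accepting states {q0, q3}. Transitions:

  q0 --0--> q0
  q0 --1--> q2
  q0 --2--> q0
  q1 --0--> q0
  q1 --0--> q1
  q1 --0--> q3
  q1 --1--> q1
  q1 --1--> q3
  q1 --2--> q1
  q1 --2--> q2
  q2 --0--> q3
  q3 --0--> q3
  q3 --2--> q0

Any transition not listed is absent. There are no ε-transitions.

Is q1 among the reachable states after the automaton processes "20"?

Start in {q0}.
Read '2': {q0} → {q0}.
Read '0': {q0} → {q0}.
State q1 is not in {q0}.

No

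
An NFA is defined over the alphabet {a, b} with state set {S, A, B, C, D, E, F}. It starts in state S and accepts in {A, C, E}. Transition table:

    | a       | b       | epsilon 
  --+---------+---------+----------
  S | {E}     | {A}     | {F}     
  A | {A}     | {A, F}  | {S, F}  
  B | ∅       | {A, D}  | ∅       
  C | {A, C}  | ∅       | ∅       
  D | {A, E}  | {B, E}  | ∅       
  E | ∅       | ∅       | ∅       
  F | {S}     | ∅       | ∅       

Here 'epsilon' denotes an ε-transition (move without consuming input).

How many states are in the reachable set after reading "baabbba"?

4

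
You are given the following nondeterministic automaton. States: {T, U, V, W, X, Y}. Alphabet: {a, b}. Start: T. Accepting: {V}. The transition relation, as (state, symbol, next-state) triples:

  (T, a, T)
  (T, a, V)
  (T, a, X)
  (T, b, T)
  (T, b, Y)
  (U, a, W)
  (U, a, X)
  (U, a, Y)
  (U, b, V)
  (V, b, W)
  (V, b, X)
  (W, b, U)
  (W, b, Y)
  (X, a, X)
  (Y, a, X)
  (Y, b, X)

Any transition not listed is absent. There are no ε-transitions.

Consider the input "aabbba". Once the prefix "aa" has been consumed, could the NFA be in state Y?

Start in {T}.
Read 'a': T→{T, V, X}; now {T, V, X}.
Read 'a': T→{T, V, X}, V→∅, X→{X}; now {T, V, X}.
State Y is not in {T, V, X}.

No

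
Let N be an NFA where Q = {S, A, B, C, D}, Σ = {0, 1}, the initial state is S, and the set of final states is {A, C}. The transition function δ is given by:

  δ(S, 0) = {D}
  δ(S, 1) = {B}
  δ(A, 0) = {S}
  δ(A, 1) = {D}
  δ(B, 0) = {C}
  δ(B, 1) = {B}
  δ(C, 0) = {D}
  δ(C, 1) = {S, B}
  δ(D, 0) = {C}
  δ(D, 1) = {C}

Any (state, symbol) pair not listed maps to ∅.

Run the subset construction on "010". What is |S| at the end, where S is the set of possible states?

Start in {S}.
Read '0': {S} → {D}.
Read '1': {D} → {C}.
Read '0': {C} → {D}.
That set has 1 state.

1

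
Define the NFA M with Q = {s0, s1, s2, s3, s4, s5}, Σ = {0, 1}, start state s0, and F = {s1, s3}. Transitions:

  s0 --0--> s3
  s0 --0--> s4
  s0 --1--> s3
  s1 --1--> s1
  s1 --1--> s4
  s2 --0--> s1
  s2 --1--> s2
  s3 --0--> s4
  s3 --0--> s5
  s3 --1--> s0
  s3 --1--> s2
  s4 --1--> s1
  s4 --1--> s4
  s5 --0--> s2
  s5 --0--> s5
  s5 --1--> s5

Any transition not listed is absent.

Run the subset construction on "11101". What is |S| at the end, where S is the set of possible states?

3

Start in {s0}.
Read '1': {s0} → {s3}.
Read '1': {s3} → {s0, s2}.
Read '1': {s0, s2} → {s2, s3}.
Read '0': {s2, s3} → {s1, s4, s5}.
Read '1': {s1, s4, s5} → {s1, s4, s5}.
That set has 3 states.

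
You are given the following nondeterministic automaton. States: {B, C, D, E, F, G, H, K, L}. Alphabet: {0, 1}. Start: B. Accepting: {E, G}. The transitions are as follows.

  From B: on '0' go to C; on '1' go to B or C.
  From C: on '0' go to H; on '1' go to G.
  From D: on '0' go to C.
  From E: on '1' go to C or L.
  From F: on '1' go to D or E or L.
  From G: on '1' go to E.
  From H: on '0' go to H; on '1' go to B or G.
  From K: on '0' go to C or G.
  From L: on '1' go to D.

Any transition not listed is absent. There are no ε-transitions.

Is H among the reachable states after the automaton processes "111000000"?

Yes

Start in {B}.
Read '1': B→{B, C}; now {B, C}.
Read '1': B→{B, C}, C→{G}; now {B, C, G}.
Read '1': B→{B, C}, C→{G}, G→{E}; now {B, C, E, G}.
Read '0': B→{C}, C→{H}, E→∅, G→∅; now {C, H}.
Read '0': C→{H}, H→{H}; now {H}.
Read '0': H→{H}; now {H}.
Read '0': H→{H}; now {H}.
Read '0': H→{H}; now {H}.
Read '0': H→{H}; now {H}.
State H is in {H}.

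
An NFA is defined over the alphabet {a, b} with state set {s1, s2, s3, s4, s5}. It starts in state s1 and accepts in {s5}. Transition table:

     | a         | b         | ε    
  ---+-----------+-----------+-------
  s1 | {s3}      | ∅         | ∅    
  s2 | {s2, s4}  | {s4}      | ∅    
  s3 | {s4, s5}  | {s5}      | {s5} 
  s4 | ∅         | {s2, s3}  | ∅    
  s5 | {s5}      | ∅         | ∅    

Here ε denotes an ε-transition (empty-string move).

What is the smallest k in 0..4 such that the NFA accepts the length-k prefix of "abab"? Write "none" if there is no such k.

1

Start in {s1}.
Read 'a': s1→{s3}; union {s3}; ε-closure = {s3, s5}.
None of the earlier sets intersect F, but {s3, s5} does.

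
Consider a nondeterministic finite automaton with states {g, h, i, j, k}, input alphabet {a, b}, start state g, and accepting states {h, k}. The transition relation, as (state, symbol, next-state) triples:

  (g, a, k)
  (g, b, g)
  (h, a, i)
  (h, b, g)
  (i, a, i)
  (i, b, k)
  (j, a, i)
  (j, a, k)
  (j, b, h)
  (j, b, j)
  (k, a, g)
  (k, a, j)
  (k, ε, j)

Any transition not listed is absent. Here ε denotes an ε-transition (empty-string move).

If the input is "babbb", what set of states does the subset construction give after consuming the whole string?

{g, h, j}

Start in {g}.
Read 'b': {g} → {g}.
Read 'a': {g} → {j, k}.
Read 'b': {j, k} → {h, j}.
Read 'b': {h, j} → {g, h, j}.
Read 'b': {g, h, j} → {g, h, j}.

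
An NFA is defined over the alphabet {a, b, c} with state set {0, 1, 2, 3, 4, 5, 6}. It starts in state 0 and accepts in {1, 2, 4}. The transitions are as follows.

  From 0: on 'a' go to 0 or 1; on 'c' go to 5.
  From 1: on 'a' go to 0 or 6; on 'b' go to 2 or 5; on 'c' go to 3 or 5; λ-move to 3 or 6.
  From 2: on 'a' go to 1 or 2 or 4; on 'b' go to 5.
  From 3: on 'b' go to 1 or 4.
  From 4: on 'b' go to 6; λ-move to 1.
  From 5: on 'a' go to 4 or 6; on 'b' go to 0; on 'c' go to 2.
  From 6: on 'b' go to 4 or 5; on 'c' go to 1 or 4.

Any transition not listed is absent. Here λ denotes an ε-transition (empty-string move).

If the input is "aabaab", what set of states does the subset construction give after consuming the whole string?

Start in {0}.
Read 'a': {0} → {0, 1, 3, 6}.
Read 'a': {0, 1, 3, 6} → {0, 1, 3, 6}.
Read 'b': {0, 1, 3, 6} → {1, 2, 3, 4, 5, 6}.
Read 'a': {1, 2, 3, 4, 5, 6} → {0, 1, 2, 3, 4, 6}.
Read 'a': {0, 1, 2, 3, 4, 6} → {0, 1, 2, 3, 4, 6}.
Read 'b': {0, 1, 2, 3, 4, 6} → {1, 2, 3, 4, 5, 6}.

{1, 2, 3, 4, 5, 6}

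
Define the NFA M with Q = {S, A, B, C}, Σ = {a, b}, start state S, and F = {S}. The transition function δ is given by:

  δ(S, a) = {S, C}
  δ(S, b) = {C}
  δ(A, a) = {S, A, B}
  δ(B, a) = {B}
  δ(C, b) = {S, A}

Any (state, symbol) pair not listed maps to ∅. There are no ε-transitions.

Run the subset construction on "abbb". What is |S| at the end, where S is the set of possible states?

3

Start in {S}.
Read 'a': {S} → {S, C}.
Read 'b': {S, C} → {S, A, C}.
Read 'b': {S, A, C} → {S, A, C}.
Read 'b': {S, A, C} → {S, A, C}.
That set has 3 states.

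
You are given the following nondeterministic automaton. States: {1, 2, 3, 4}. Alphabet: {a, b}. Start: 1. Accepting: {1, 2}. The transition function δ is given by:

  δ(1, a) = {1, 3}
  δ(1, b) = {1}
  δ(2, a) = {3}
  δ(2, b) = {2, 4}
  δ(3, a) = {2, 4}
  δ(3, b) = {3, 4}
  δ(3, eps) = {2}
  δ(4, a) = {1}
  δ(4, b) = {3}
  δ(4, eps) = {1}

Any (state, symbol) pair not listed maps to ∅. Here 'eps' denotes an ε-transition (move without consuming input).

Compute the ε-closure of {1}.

{1}

Begin with {1}.
No ε-moves leave this set, so the closure equals the set itself.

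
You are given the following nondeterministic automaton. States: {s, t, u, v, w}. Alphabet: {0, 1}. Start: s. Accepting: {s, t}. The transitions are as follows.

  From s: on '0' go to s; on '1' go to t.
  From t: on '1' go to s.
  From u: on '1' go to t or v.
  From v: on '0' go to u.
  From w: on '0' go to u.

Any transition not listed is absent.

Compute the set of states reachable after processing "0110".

{s}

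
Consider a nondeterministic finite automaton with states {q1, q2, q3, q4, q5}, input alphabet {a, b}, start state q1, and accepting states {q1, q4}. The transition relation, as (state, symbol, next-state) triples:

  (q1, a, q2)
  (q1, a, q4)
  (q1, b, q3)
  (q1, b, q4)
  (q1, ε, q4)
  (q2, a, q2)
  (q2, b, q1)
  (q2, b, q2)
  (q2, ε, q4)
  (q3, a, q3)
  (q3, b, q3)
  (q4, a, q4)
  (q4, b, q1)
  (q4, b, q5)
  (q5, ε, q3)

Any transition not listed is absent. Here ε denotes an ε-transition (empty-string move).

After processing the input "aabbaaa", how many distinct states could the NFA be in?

Start: ε-closure({q1}) = {q1, q4}.
Read 'a': q1→{q2, q4}, q4→{q4}; now {q2, q4}.
Read 'a': q2→{q2}, q4→{q4}; now {q2, q4}.
Read 'b': q2→{q1, q2}, q4→{q1, q5}; union {q1, q2, q5}; ε-closure = {q1, q2, q3, q4, q5}.
Read 'b': q1→{q3, q4}, q2→{q1, q2}, q3→{q3}, q4→{q1, q5}, q5→∅; now {q1, q2, q3, q4, q5}.
Read 'a': q1→{q2, q4}, q2→{q2}, q3→{q3}, q4→{q4}, q5→∅; now {q2, q3, q4}.
Read 'a': q2→{q2}, q3→{q3}, q4→{q4}; now {q2, q3, q4}.
Read 'a': q2→{q2}, q3→{q3}, q4→{q4}; now {q2, q3, q4}.
That set has 3 states.

3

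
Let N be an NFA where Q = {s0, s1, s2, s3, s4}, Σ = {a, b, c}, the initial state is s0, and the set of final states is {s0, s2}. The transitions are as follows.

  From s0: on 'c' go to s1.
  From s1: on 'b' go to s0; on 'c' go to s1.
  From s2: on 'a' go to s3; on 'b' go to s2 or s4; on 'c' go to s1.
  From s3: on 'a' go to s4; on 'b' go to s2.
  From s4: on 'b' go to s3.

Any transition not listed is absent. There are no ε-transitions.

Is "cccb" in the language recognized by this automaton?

Start in {s0}.
Read 'c': s0→{s1}; now {s1}.
Read 'c': s1→{s1}; now {s1}.
Read 'c': s1→{s1}; now {s1}.
Read 'b': s1→{s0}; now {s0}.
The final set {s0} contains the accepting state s0.

Yes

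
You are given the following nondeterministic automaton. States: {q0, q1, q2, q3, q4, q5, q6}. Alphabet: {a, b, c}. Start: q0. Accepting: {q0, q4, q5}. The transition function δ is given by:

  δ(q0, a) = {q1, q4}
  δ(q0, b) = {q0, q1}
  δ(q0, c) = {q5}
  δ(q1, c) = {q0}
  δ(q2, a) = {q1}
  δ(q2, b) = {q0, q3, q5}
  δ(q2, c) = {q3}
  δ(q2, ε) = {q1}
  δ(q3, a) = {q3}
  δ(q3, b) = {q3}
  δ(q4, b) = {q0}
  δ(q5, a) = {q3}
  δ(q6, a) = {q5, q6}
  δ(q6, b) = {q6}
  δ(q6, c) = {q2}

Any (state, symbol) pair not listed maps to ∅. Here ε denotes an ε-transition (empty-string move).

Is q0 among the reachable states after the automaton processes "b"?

Yes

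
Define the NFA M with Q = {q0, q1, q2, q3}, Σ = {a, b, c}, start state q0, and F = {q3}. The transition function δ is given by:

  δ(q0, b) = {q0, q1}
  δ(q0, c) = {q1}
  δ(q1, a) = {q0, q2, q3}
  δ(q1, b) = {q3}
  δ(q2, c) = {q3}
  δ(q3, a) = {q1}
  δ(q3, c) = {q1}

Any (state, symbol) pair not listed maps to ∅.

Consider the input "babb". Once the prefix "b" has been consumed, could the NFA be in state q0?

Yes

Start in {q0}.
Read 'b': {q0} → {q0, q1}.
State q0 is in {q0, q1}.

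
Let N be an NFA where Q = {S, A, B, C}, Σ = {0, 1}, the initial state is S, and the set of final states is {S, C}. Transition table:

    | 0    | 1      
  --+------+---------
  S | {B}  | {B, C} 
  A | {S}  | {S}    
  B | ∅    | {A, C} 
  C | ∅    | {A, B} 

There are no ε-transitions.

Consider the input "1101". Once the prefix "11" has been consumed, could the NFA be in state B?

Yes

Start in {S}.
Read '1': S→{B, C}; now {B, C}.
Read '1': B→{A, C}, C→{A, B}; now {A, B, C}.
State B is in {A, B, C}.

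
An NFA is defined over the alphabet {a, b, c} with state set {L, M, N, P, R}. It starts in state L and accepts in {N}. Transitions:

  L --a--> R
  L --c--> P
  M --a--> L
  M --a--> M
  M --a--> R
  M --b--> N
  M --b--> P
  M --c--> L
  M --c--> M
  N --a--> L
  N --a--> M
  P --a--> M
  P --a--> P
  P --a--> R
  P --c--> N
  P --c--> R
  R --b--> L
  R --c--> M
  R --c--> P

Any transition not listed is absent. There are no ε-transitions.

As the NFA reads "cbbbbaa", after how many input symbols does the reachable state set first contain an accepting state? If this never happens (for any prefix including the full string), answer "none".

none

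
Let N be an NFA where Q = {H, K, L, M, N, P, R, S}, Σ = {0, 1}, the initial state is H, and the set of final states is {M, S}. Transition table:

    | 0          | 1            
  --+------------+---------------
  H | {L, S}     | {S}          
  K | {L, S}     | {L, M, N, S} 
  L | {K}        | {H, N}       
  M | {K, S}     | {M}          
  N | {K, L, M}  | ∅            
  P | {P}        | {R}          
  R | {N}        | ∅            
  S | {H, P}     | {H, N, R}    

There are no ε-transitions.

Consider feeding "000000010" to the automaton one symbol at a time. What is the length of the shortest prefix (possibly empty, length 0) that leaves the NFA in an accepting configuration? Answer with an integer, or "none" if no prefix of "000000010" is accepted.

Start in {H}.
Read '0': H→{L, S}; now {L, S}.
None of the earlier sets intersect F, but {L, S} does.

1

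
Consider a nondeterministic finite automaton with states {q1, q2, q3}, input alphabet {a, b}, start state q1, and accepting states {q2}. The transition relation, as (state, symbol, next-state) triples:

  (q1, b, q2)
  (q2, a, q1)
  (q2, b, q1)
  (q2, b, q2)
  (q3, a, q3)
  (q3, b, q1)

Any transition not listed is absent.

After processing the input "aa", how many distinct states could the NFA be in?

Start in {q1}.
Read 'a': {q1} → ∅.
The set is empty and remains empty for the remaining 1 symbol.
That set has 0 states.

0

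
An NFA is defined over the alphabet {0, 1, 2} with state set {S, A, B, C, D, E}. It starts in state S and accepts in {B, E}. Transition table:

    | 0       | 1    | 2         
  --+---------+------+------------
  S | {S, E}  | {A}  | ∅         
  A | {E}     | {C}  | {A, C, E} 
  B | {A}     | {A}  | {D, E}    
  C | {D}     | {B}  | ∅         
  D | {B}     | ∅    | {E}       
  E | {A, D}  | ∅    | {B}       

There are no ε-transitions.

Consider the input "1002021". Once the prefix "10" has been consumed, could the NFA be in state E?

Yes

Start in {S}.
Read '1': {S} → {A}.
Read '0': {A} → {E}.
State E is in {E}.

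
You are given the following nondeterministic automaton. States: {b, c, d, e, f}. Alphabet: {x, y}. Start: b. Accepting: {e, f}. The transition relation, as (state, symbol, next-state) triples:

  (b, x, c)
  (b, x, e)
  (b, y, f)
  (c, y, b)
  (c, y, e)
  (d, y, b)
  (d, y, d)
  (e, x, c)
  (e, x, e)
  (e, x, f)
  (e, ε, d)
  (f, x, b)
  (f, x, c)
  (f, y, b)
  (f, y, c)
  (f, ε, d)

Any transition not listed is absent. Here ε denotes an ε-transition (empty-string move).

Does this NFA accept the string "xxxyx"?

Yes

Start in {b}.
Read 'x': b→{c, e}; union {c, e}; ε-closure = {c, d, e}.
Read 'x': c→∅, d→∅, e→{c, e, f}; union {c, e, f}; ε-closure = {c, d, e, f}.
Read 'x': c→∅, d→∅, e→{c, e, f}, f→{b, c}; union {b, c, e, f}; ε-closure = {b, c, d, e, f}.
Read 'y': b→{f}, c→{b, e}, d→{b, d}, e→∅, f→{b, c}; now {b, c, d, e, f}.
Read 'x': b→{c, e}, c→∅, d→∅, e→{c, e, f}, f→{b, c}; union {b, c, e, f}; ε-closure = {b, c, d, e, f}.
The final set {b, c, d, e, f} contains the accepting states e, f.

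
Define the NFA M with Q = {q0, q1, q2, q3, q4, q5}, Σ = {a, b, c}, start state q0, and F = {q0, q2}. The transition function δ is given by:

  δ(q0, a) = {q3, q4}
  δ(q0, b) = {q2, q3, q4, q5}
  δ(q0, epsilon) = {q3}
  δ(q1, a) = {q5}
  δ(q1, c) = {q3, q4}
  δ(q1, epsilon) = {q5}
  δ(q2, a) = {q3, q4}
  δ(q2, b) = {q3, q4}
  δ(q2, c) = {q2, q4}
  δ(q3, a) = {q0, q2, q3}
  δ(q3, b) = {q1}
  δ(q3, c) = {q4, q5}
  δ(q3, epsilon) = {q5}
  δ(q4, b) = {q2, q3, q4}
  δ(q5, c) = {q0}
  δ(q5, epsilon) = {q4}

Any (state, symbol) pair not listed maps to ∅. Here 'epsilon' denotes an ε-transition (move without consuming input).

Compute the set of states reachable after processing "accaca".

Start: ε-closure({q0}) = {q0, q3, q4, q5}.
Read 'a': {q0, q3, q4, q5} → {q0, q2, q3, q4, q5}.
Read 'c': {q0, q2, q3, q4, q5} → {q0, q2, q3, q4, q5}.
Read 'c': {q0, q2, q3, q4, q5} → {q0, q2, q3, q4, q5}.
Read 'a': {q0, q2, q3, q4, q5} → {q0, q2, q3, q4, q5}.
Read 'c': {q0, q2, q3, q4, q5} → {q0, q2, q3, q4, q5}.
Read 'a': {q0, q2, q3, q4, q5} → {q0, q2, q3, q4, q5}.

{q0, q2, q3, q4, q5}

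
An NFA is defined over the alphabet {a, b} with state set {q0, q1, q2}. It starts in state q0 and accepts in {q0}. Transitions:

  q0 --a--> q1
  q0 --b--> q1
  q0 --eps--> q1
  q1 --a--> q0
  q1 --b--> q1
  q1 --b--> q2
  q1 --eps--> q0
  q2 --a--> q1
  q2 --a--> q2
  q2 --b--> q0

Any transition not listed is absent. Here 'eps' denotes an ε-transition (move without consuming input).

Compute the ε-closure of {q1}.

Begin with {q1}.
ε-move q1 → q0; add q0.

{q0, q1}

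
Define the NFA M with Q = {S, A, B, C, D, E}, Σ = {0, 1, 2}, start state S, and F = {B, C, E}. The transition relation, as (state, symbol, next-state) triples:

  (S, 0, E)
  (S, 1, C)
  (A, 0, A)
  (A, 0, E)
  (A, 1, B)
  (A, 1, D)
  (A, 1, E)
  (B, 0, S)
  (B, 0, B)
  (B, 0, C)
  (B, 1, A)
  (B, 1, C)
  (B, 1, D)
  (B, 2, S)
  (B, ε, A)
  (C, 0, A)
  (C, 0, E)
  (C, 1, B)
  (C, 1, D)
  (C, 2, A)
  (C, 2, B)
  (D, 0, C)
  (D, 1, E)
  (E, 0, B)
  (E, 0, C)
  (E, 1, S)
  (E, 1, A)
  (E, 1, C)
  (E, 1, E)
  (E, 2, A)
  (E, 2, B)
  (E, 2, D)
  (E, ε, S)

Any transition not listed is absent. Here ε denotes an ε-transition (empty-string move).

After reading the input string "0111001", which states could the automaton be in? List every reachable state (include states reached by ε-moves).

Start in {S}.
Read '0': S→{E}; union {E}; ε-closure = {S, E}.
Read '1': S→{C}, E→{S, A, C, E}; now {S, A, C, E}.
Read '1': S→{C}, A→{B, D, E}, C→{B, D}, E→{S, A, C, E}; now {S, A, B, C, D, E}.
Read '1': S→{C}, A→{B, D, E}, B→{A, C, D}, C→{B, D}, D→{E}, E→{S, A, C, E}; now {S, A, B, C, D, E}.
Read '0': S→{E}, A→{A, E}, B→{S, B, C}, C→{A, E}, D→{C}, E→{B, C}; now {S, A, B, C, E}.
Read '0': S→{E}, A→{A, E}, B→{S, B, C}, C→{A, E}, E→{B, C}; now {S, A, B, C, E}.
Read '1': S→{C}, A→{B, D, E}, B→{A, C, D}, C→{B, D}, E→{S, A, C, E}; now {S, A, B, C, D, E}.

{S, A, B, C, D, E}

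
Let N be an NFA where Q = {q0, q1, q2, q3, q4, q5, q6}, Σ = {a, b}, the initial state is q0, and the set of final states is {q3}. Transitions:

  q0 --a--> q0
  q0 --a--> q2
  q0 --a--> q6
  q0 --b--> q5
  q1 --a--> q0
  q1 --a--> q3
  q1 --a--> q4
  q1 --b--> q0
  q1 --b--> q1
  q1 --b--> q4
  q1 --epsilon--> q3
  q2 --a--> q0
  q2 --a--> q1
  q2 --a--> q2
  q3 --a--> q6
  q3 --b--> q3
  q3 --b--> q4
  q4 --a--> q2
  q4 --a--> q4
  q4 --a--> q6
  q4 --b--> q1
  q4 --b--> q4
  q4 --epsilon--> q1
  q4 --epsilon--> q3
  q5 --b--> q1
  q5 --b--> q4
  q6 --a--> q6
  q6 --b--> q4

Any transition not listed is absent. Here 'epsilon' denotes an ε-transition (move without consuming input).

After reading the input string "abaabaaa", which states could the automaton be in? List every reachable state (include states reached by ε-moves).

{q0, q1, q2, q3, q4, q6}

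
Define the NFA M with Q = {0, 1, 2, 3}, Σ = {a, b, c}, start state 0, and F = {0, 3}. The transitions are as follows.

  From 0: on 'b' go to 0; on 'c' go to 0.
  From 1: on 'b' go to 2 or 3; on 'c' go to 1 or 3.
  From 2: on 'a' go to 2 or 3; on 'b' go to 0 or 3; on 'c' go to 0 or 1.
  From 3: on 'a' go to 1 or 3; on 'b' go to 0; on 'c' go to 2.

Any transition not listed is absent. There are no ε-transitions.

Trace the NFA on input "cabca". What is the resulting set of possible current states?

∅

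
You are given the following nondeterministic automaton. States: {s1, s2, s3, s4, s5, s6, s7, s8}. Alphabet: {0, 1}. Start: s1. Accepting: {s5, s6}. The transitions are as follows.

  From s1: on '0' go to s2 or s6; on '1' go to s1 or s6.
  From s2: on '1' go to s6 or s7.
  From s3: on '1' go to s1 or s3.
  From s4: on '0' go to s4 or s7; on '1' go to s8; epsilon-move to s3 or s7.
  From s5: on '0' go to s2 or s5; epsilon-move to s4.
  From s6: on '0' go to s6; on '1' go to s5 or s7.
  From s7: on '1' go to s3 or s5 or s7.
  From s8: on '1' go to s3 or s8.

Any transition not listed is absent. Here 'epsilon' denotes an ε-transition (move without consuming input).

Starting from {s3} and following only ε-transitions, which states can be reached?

{s3}

Begin with {s3}.
No ε-moves leave this set, so the closure equals the set itself.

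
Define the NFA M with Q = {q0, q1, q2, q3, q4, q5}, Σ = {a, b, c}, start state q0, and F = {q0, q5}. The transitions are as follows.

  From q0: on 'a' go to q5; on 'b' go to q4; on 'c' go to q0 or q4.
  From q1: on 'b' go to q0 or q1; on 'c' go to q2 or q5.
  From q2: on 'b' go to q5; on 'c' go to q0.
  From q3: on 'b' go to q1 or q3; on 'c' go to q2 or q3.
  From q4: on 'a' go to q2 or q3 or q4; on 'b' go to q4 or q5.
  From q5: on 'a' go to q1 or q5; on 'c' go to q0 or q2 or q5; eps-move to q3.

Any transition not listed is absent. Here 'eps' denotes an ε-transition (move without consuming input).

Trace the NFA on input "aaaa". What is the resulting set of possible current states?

{q1, q3, q5}

Start in {q0}.
Read 'a': q0→{q5}; union {q5}; ε-closure = {q3, q5}.
Read 'a': q3→∅, q5→{q1, q5}; union {q1, q5}; ε-closure = {q1, q3, q5}.
Read 'a': q1→∅, q3→∅, q5→{q1, q5}; union {q1, q5}; ε-closure = {q1, q3, q5}.
Read 'a': q1→∅, q3→∅, q5→{q1, q5}; union {q1, q5}; ε-closure = {q1, q3, q5}.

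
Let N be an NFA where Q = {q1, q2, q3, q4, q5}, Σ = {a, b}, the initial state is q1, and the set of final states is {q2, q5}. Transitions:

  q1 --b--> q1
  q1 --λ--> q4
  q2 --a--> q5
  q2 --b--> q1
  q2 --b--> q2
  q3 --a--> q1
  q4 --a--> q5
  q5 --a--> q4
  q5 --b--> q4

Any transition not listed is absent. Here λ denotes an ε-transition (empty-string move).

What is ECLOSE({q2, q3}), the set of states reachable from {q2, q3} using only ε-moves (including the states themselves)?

Begin with {q2, q3}.
No ε-moves leave this set, so the closure equals the set itself.

{q2, q3}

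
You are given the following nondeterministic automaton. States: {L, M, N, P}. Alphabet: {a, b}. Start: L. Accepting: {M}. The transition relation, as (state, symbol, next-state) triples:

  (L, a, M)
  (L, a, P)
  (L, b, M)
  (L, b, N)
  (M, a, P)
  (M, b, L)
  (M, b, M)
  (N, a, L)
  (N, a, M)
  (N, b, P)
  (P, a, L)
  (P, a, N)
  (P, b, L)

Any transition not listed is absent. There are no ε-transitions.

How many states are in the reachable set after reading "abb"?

Start in {L}.
Read 'a': L→{M, P}; now {M, P}.
Read 'b': M→{L, M}, P→{L}; now {L, M}.
Read 'b': L→{M, N}, M→{L, M}; now {L, M, N}.
That set has 3 states.

3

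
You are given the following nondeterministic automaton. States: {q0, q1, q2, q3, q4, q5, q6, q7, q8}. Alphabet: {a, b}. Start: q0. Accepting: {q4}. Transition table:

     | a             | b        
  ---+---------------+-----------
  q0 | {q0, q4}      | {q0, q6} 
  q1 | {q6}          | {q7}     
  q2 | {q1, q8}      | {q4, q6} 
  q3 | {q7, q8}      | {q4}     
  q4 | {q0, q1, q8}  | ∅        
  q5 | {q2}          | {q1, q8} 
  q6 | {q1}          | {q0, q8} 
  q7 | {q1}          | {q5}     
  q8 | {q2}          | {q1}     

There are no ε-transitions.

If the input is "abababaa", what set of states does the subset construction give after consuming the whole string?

Start in {q0}.
Read 'a': q0→{q0, q4}; now {q0, q4}.
Read 'b': q0→{q0, q6}, q4→∅; now {q0, q6}.
Read 'a': q0→{q0, q4}, q6→{q1}; now {q0, q1, q4}.
Read 'b': q0→{q0, q6}, q1→{q7}, q4→∅; now {q0, q6, q7}.
Read 'a': q0→{q0, q4}, q6→{q1}, q7→{q1}; now {q0, q1, q4}.
Read 'b': q0→{q0, q6}, q1→{q7}, q4→∅; now {q0, q6, q7}.
Read 'a': q0→{q0, q4}, q6→{q1}, q7→{q1}; now {q0, q1, q4}.
Read 'a': q0→{q0, q4}, q1→{q6}, q4→{q0, q1, q8}; now {q0, q1, q4, q6, q8}.

{q0, q1, q4, q6, q8}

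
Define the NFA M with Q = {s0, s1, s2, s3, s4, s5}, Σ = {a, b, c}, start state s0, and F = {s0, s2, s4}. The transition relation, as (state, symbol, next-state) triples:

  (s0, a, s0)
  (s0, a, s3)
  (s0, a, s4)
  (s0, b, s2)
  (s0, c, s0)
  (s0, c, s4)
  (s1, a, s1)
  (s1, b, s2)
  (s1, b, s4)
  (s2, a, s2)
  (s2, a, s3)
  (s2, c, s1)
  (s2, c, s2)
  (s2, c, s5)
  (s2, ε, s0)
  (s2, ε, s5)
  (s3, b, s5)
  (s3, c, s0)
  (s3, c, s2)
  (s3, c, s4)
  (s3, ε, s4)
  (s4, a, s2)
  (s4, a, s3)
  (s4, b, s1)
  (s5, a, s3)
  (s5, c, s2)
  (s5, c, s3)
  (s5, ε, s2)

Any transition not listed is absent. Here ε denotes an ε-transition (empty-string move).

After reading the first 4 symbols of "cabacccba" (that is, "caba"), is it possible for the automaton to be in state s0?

Yes

Start in {s0}.
Read 'c': s0→{s0, s4}; now {s0, s4}.
Read 'a': s0→{s0, s3, s4}, s4→{s2, s3}; union {s0, s2, s3, s4}; ε-closure = {s0, s2, s3, s4, s5}.
Read 'b': s0→{s2}, s2→∅, s3→{s5}, s4→{s1}, s5→∅; union {s1, s2, s5}; ε-closure = {s0, s1, s2, s5}.
Read 'a': s0→{s0, s3, s4}, s1→{s1}, s2→{s2, s3}, s5→{s3}; union {s0, s1, s2, s3, s4}; ε-closure = {s0, s1, s2, s3, s4, s5}.
State s0 is in {s0, s1, s2, s3, s4, s5}.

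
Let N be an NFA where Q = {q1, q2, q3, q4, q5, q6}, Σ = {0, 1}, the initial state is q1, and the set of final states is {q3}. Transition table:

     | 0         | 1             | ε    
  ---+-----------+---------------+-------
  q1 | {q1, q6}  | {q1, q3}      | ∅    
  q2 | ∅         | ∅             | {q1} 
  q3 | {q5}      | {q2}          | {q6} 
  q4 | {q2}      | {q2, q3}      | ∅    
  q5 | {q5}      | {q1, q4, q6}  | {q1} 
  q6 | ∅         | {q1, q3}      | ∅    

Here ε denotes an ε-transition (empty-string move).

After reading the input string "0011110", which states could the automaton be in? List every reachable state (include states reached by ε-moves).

{q1, q5, q6}

Start in {q1}.
Read '0': {q1} → {q1, q6}.
Read '0': {q1, q6} → {q1, q6}.
Read '1': {q1, q6} → {q1, q3, q6}.
Read '1': {q1, q3, q6} → {q1, q2, q3, q6}.
Read '1': {q1, q2, q3, q6} → {q1, q2, q3, q6}.
Read '1': {q1, q2, q3, q6} → {q1, q2, q3, q6}.
Read '0': {q1, q2, q3, q6} → {q1, q5, q6}.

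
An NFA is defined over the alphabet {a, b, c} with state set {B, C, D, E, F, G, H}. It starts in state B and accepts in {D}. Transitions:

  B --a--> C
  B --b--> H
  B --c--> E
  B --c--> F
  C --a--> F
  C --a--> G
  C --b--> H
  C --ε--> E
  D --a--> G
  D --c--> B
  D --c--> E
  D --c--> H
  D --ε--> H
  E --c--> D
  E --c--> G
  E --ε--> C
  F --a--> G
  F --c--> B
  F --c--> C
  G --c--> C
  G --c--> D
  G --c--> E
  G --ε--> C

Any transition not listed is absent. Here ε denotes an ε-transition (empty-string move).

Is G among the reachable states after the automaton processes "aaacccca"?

Yes

Start in {B}.
Read 'a': {B} → {C, E}.
Read 'a': {C, E} → {C, E, F, G}.
Read 'a': {C, E, F, G} → {C, E, F, G}.
Read 'c': {C, E, F, G} → {B, C, D, E, G, H}.
Read 'c': {B, C, D, E, G, H} → {B, C, D, E, F, G, H}.
Read 'c': {B, C, D, E, F, G, H} → {B, C, D, E, F, G, H}.
Read 'c': {B, C, D, E, F, G, H} → {B, C, D, E, F, G, H}.
Read 'a': {B, C, D, E, F, G, H} → {C, E, F, G}.
State G is in {C, E, F, G}.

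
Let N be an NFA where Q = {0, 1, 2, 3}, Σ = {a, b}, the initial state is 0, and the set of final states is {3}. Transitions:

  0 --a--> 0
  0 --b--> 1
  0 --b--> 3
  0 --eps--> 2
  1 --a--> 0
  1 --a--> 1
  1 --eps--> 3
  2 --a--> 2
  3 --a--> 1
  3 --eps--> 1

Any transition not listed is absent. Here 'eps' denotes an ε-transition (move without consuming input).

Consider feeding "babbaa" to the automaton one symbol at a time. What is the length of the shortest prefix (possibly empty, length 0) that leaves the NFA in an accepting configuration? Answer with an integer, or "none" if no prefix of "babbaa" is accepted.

Start: ε-closure({0}) = {0, 2}.
Read 'b': 0→{1, 3}, 2→∅; now {1, 3}.
None of the earlier sets intersect F, but {1, 3} does.

1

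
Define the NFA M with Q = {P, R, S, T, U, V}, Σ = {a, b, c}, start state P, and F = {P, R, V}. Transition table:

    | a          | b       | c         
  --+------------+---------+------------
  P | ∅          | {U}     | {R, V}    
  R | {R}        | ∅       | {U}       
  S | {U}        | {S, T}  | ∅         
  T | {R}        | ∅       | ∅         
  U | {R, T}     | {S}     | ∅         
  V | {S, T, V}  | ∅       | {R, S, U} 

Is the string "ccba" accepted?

Start in {P}.
Read 'c': P→{R, V}; now {R, V}.
Read 'c': R→{U}, V→{R, S, U}; now {R, S, U}.
Read 'b': R→∅, S→{S, T}, U→{S}; now {S, T}.
Read 'a': S→{U}, T→{R}; now {R, U}.
The final set {R, U} contains the accepting state R.

Yes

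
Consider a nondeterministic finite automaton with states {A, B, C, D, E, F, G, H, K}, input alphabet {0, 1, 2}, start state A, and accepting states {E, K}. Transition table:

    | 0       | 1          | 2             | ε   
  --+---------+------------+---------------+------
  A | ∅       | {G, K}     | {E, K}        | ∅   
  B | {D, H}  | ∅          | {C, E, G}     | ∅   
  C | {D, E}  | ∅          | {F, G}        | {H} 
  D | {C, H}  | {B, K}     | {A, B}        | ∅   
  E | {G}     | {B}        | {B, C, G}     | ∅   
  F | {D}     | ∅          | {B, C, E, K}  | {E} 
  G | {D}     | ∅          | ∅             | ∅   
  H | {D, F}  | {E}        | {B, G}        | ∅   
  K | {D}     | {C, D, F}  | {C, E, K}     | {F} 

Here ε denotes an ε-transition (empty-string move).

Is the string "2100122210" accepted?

Yes

Start in {A}.
Read '2': A→{E, K}; union {E, K}; ε-closure = {E, F, K}.
Read '1': E→{B}, F→∅, K→{C, D, F}; union {B, C, D, F}; ε-closure = {B, C, D, E, F, H}.
Read '0': B→{D, H}, C→{D, E}, D→{C, H}, E→{G}, F→{D}, H→{D, F}; now {C, D, E, F, G, H}.
Read '0': C→{D, E}, D→{C, H}, E→{G}, F→{D}, G→{D}, H→{D, F}; now {C, D, E, F, G, H}.
Read '1': C→∅, D→{B, K}, E→{B}, F→∅, G→∅, H→{E}; union {B, E, K}; ε-closure = {B, E, F, K}.
Read '2': B→{C, E, G}, E→{B, C, G}, F→{B, C, E, K}, K→{C, E, K}; union {B, C, E, G, K}; ε-closure = {B, C, E, F, G, H, K}.
Read '2': B→{C, E, G}, C→{F, G}, E→{B, C, G}, F→{B, C, E, K}, G→∅, H→{B, G}, K→{C, E, K}; union {B, C, E, F, G, K}; ε-closure = {B, C, E, F, G, H, K}.
Read '2': B→{C, E, G}, C→{F, G}, E→{B, C, G}, F→{B, C, E, K}, G→∅, H→{B, G}, K→{C, E, K}; union {B, C, E, F, G, K}; ε-closure = {B, C, E, F, G, H, K}.
Read '1': B→∅, C→∅, E→{B}, F→∅, G→∅, H→{E}, K→{C, D, F}; union {B, C, D, E, F}; ε-closure = {B, C, D, E, F, H}.
Read '0': B→{D, H}, C→{D, E}, D→{C, H}, E→{G}, F→{D}, H→{D, F}; now {C, D, E, F, G, H}.
The final set {C, D, E, F, G, H} contains the accepting state E.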